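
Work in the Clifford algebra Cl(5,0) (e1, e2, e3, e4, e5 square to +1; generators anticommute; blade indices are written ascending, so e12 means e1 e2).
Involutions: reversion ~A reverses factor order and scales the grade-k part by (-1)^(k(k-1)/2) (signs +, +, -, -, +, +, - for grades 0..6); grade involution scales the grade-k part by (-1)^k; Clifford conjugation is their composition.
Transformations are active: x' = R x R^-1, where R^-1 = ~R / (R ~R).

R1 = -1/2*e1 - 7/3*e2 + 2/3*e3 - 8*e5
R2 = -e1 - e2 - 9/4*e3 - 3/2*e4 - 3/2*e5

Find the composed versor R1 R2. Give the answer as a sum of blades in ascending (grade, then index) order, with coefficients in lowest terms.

Distribute over the terms of R1 (each basis-blade product reordered to ascending indices, repeated generators contracted through their squares):
(-1/2*e1) R2 = 1/2 + 1/2*e12 + 9/8*e13 + 3/4*e14 + 3/4*e15
(-7/3*e2) R2 = 7/3 - 7/3*e12 + 21/4*e23 + 7/2*e24 + 7/2*e25
(2/3*e3) R2 = -3/2 + 2/3*e13 + 2/3*e23 - e34 - e35
(-8*e5) R2 = 12 - 8*e15 - 8*e25 - 18*e35 - 12*e45
Summing the partial products and collecting blades:
Answer: 40/3 - 11/6*e12 + 43/24*e13 + 3/4*e14 - 29/4*e15 + 71/12*e23 + 7/2*e24 - 9/2*e25 - e34 - 19*e35 - 12*e45


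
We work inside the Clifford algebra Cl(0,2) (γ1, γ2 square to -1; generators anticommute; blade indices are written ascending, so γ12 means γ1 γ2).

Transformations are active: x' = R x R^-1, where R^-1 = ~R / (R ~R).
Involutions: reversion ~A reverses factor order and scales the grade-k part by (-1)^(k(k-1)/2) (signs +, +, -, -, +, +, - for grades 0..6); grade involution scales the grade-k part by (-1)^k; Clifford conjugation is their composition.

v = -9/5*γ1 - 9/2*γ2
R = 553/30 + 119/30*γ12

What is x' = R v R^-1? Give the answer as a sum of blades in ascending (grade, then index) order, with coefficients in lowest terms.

~R = 553/30 - 119/30*γ12, and R ~R = 31997/90, so R^-1 = ~R / (31997/90).
R v = -1533/100*γ1 - 9009/100*γ2
Answer: 6867/32650*γ1 - 79047/16325*γ2


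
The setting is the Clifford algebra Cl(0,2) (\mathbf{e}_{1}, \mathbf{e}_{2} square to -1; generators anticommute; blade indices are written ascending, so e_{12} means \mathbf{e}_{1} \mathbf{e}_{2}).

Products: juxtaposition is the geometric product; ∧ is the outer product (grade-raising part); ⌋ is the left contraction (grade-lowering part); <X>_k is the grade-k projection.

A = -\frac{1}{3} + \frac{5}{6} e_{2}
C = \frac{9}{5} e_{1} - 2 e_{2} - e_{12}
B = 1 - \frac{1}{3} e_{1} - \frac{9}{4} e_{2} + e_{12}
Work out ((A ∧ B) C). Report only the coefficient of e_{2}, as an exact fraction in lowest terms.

step 1: -\frac{1}{3} + \frac{1}{9} e_{1} + \frac{19}{12} e_{2} - \frac{1}{18} e_{12}
step 2: \frac{131}{45} - \frac{413}{180} e_{1} + \frac{61}{90} e_{2} - \frac{493}{180} e_{12}
Answer: \frac{61}{90}


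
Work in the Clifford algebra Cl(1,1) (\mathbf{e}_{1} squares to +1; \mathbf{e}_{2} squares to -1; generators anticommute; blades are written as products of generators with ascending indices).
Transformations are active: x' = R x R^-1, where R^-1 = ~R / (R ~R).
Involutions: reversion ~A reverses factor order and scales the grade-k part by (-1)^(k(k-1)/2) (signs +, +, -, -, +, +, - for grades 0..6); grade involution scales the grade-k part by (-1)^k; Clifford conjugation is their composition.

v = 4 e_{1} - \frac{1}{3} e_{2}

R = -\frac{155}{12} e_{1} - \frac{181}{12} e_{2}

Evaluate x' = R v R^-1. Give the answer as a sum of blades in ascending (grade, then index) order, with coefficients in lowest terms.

~R = -\frac{155}{12} e_{1} - \frac{181}{12} e_{2}, and R ~R = -\frac{182}{3}, so R^-1 = ~R / (-\frac{182}{3}).
R v = -\frac{2041}{36} + \frac{2327}{36} e_{1} e_{2}
Answer: -\frac{28367}{1008} e_{1} - \frac{28081}{1008} e_{2}


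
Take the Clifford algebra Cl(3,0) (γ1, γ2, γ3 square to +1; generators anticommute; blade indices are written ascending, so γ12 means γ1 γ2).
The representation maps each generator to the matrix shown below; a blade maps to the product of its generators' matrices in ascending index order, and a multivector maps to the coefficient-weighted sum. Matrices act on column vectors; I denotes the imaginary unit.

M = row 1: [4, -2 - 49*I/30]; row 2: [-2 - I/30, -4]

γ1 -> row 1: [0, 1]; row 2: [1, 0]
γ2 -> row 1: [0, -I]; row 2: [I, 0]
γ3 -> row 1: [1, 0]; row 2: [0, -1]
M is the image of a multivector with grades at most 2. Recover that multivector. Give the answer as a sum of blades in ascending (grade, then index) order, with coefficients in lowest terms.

Method: 1, rho(γ1), rho(γ2), rho(γ3) form a trace-orthogonal basis of the 2x2 complex matrices (tr(X Y) = 2 if X = Y, else 0), so M = m0*1 + m1*rho(γ1) + m2*rho(γ2) + m3*rho(γ3) with m0 = tr(M)/2 = 0, m1 = tr(M rho(γ1))/2 = -2 - 5*I/6, m2 = tr(M rho(γ2))/2 = 4/5, m3 = tr(M rho(γ3))/2 = 4.
Multiplying table entries, the bivector images are rho(γ12) = I*rho(γ3), rho(γ13) = -I*rho(γ2), rho(γ23) = I*rho(γ1); with real blade coefficients the real parts of m0..m3 are the coefficients of 1, γ1, γ2, γ3 and the imaginary parts give the bivectors (γ23: Im m1, γ13: -Im m2, γ12: Im m3).
Answer: -2*γ1 + 4/5*γ2 + 4*γ3 - 5/6*γ23


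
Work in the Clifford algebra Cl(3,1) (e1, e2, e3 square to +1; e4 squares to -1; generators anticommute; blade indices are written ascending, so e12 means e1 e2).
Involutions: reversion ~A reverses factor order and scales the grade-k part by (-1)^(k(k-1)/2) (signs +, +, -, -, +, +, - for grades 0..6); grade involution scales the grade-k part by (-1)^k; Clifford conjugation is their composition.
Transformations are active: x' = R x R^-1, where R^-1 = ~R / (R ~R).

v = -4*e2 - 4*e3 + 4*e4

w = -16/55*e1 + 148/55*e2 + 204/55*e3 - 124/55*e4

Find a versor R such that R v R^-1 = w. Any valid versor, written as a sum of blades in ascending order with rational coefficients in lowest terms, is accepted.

Why this works: both vectors square to 16, so q(v) = q(w) and R = v + w = -16/55*e1 - 72/55*e2 - 16/55*e3 + 96/55*e4 carries v to w — its own direction survives, the complement (v - w)/2 flips.
Answer: -16/55*e1 - 72/55*e2 - 16/55*e3 + 96/55*e4


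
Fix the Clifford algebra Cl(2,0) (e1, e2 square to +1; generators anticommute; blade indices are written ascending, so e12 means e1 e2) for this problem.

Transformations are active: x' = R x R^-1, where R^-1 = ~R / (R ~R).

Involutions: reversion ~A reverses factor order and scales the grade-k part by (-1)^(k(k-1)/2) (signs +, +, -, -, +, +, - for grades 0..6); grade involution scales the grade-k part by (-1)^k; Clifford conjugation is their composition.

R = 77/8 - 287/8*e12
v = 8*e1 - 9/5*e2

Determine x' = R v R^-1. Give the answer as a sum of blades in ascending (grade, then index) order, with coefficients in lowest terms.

~R = 77/8 + 287/8*e12, and R ~R = 44149/32, so R^-1 = ~R / (44149/32).
R v = 5663/40*e1 + 10787/40*e2
Answer: -27141/4505*e1 + 5012/901*e2


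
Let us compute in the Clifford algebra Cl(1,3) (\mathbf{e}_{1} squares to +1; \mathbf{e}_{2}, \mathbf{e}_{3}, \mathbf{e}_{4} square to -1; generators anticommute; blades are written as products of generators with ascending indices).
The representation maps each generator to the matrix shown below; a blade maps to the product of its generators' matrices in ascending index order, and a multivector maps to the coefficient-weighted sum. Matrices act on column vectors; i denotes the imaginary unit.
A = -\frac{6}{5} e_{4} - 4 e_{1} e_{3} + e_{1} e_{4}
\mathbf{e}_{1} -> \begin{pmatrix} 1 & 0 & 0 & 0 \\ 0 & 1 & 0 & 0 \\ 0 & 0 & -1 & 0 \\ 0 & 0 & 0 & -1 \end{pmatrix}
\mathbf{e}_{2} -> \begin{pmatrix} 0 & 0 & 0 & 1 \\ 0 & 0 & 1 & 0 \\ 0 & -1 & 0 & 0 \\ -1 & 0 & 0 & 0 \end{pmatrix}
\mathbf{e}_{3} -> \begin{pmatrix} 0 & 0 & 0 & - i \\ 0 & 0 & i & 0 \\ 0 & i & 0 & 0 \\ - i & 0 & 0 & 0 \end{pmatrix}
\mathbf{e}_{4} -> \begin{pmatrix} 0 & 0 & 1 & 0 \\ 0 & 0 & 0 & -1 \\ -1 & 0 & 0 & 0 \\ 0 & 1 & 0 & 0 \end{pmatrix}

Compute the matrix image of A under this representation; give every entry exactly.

Bivector images (products of the table entries): rho(e_{1} e_{3}) = rho(\mathbf{e}_{1})rho(\mathbf{e}_{3}) = \begin{pmatrix} 0 & 0 & 0 & - i \\ 0 & 0 & i & 0 \\ 0 & - i & 0 & 0 \\ i & 0 & 0 & 0 \end{pmatrix}; rho(e_{1} e_{4}) = rho(\mathbf{e}_{1})rho(\mathbf{e}_{4}) = \begin{pmatrix} 0 & 0 & 1 & 0 \\ 0 & 0 & 0 & -1 \\ 1 & 0 & 0 & 0 \\ 0 & -1 & 0 & 0 \end{pmatrix}.
M = (-\frac{6}{5})*rho(e_{4}) + (-4)*rho(e_{1} e_{3}) + (1)*rho(e_{1} e_{4}), summed entrywise:
Answer: \begin{pmatrix} 0 & 0 & - \frac{1}{5} & 4 i \\ 0 & 0 & - 4 i & \frac{1}{5} \\ \frac{11}{5} & 4 i & 0 & 0 \\ - 4 i & - \frac{11}{5} & 0 & 0 \end{pmatrix}


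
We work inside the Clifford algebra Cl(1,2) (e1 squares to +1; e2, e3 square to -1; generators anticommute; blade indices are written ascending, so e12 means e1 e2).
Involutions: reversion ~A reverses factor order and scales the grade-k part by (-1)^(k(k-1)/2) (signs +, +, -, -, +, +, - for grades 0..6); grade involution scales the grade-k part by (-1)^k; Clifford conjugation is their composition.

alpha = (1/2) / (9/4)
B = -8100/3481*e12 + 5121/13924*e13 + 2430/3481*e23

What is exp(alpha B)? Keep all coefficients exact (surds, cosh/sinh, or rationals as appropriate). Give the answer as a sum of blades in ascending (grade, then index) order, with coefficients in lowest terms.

B^2 term by term: the squares give (-8100/3481)^2*(e12)^2 + (5121/13924)^2*(e13)^2 + (2430/3481)^2*(e23)^2 = 65610000/12117361*(+1) + 26224641/193877776*(+1) + 5904900/12117361*(-1) = 81/16 (each basis 2-blade squares to minus the product of its generators' squares); cross terms between blades sharing an index anticommute and cancel. So B^2 = 81/16.
B^2 = 81/16 — the positive square puts this in the hyperbolic regime; l = 9/4, alpha*l = 1/2, so exp(alpha B) = cosh(1/2) + (sinh(1/2)/(9/4))*B = cosh(1/2) + (4*sinh(1/2)/9)*B.
Answer: cosh(1/2) - 3600*sinh(1/2)/3481*e12 + 569*sinh(1/2)/3481*e13 + 1080*sinh(1/2)/3481*e23


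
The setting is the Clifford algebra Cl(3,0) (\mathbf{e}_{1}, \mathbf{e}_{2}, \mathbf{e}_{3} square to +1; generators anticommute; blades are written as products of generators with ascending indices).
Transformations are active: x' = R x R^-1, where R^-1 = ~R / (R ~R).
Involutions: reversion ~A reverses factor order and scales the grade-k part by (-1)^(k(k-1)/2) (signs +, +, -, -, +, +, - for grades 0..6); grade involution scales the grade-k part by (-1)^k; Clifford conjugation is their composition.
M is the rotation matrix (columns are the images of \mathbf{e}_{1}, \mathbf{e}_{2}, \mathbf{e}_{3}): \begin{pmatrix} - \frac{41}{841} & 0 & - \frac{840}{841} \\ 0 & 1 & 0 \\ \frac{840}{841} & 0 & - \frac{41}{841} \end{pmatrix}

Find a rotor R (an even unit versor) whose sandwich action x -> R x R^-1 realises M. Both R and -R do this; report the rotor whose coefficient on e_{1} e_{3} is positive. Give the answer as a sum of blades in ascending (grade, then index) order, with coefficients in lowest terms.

Method: write R = a + b12*e_{1} e_{2} + b13*e_{1} e_{3} + b23*e_{2} e_{3} with a^2 + b12^2 + b13^2 + b23^2 = 1 (so R^-1 = ~R). Expanding the columns R e_j ~R gives tr M = 4a^2 - 1 and, from the antisymmetric part, M21 - M12 = -4a*b12, M13 - M31 = 4a*b13, M32 - M23 = -4a*b23.
Here tr M = \frac{759}{841}, so a^2 = (1 + tr M)/4 = \frac{400}{841} and a = ±\frac{20}{29}. Taking a = \frac{20}{29}: M21 - M12 = 0, M13 - M31 = -\frac{1680}{841}, M32 - M23 = 0, giving b12 = 0, b13 = -\frac{21}{29}, b23 = 0, i.e. R = \frac{20}{29} - \frac{21}{29} e_{1} e_{3}.
Its e_{1} e_{3} coefficient is negative, so report the other preimage -R.
Answer: -\frac{20}{29} + \frac{21}{29} e_{1} e_{3}. Uniqueness: Spin(3) -> SO(3) maps R and -R to the same rotation of trace \frac{759}{841}; fixing the sign of the e_{1} e_{3} coefficient removes the ambiguity.


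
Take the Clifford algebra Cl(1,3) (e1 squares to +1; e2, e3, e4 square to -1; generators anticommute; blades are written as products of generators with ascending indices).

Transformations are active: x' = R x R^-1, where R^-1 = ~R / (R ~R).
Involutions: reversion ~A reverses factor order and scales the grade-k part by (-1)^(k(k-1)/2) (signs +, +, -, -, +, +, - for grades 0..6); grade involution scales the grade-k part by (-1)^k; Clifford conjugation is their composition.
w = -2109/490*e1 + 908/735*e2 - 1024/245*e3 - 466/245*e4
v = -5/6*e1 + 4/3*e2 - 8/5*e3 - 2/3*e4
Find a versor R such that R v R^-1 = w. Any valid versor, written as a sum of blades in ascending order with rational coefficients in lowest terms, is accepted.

A norm check does it: q(v) = q(w) = -3679/900, hence R = v + w = -3776/735*e1 + 1888/735*e2 - 1416/245*e3 - 1888/735*e4 realises the map — parallel part kept, (v - w)/2 negated, v carried to w.
Answer: -3776/735*e1 + 1888/735*e2 - 1416/245*e3 - 1888/735*e4


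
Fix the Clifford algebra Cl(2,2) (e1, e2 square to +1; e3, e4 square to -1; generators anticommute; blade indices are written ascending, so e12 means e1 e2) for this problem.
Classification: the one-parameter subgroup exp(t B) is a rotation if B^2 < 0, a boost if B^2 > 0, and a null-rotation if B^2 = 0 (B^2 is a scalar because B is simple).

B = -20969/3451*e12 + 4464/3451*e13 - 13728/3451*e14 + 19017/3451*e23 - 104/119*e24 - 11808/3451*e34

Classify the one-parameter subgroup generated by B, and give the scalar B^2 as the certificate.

B^2 term by term: the squares give (-20969/3451)^2*(e12)^2 + (4464/3451)^2*(e13)^2 + (-13728/3451)^2*(e14)^2 + (19017/3451)^2*(e23)^2 + (-104/119)^2*(e24)^2 + (-11808/3451)^2*(e34)^2 = 439698961/11909401*(-1) + 19927296/11909401*(+1) + 188457984/11909401*(+1) + 361646289/11909401*(+1) + 10816/14161*(+1) + 139428864/11909401*(-1) = 0 (each basis 2-blade squares to minus the product of its generators' squares); cross terms between blades sharing an index anticommute and cancel; the commuting (index-disjoint) pairs give grade-4 terms 2*c*c'*(blade product), which cancel blade by blade — e1234: 495203904/11909401 + 928512/410669 - 522130752/11909401 = 0 — confirming B is simple. So B^2 = 0.
Answer: null-rotation, certificate B^2 = 0. Because 0 is invariant under every versor sandwich, the classification follows from its sign alone.


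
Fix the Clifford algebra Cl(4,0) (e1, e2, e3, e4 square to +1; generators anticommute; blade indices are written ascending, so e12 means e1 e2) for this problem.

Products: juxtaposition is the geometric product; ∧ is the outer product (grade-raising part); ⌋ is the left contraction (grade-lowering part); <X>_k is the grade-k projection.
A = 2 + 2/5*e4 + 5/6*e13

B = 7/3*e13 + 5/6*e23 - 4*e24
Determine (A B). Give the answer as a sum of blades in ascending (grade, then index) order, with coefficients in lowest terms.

step 1: -35/18 + 8/5*e2 - 25/36*e12 + 14/3*e13 + 5/3*e23 - 8*e24 + 14/15*e134 + 1/3*e234 + 10/3*e1234
Answer: -35/18 + 8/5*e2 - 25/36*e12 + 14/3*e13 + 5/3*e23 - 8*e24 + 14/15*e134 + 1/3*e234 + 10/3*e1234


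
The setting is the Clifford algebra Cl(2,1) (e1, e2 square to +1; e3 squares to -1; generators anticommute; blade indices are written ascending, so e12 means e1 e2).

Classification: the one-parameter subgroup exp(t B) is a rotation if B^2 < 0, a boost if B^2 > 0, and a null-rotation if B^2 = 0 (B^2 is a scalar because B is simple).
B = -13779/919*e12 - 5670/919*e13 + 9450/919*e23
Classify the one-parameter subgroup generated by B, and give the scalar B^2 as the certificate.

B^2 term by term: the squares give (-13779/919)^2*(e12)^2 + (-5670/919)^2*(e13)^2 + (9450/919)^2*(e23)^2 = 189860841/844561*(-1) + 32148900/844561*(+1) + 89302500/844561*(+1) = -81 (each basis 2-blade squares to minus the product of its generators' squares); cross terms between blades sharing an index anticommute and cancel. So B^2 = -81.
Answer: rotation, certificate B^2 = -81. Certificate logic: -81 is a conjugation-invariant scalar, so its sign fixes rotation versus boost versus null-rotation outright.


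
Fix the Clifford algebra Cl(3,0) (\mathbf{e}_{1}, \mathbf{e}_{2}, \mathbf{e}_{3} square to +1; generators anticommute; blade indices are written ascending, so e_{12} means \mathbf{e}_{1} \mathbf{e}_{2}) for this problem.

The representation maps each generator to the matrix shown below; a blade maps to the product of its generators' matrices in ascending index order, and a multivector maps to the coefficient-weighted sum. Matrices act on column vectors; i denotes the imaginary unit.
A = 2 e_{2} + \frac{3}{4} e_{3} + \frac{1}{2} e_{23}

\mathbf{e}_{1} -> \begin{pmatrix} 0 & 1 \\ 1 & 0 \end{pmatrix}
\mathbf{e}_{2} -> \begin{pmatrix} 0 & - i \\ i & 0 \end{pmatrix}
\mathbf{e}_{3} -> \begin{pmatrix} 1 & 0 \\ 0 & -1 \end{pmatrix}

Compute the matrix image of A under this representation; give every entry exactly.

Bivector images (products of the table entries): rho(e_{23}) = rho(\mathbf{e}_{2})rho(\mathbf{e}_{3}) = \begin{pmatrix} 0 & i \\ i & 0 \end{pmatrix}.
M = (2)*rho(e_{2}) + (\frac{3}{4})*rho(e_{3}) + (\frac{1}{2})*rho(e_{23}), summed entrywise:
Answer: \begin{pmatrix} \frac{3}{4} & - \frac{3 i}{2} \\ \frac{5 i}{2} & - \frac{3}{4} \end{pmatrix}


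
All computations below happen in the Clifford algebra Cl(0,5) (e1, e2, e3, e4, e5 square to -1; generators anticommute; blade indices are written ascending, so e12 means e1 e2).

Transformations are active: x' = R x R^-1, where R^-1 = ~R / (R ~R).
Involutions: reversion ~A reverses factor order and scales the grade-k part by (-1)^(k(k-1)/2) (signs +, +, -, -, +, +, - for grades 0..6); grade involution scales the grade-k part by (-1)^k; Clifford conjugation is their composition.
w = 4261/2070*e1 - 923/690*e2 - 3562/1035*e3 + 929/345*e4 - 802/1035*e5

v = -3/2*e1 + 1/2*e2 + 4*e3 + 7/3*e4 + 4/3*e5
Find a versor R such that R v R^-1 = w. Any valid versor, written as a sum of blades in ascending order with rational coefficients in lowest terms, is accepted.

Construction: equal norms (both -463/18) license R = v + w = 578/1035*e1 - 289/345*e2 + 578/1035*e3 + 578/115*e4 + 578/1035*e5 — nothing changes along that direction, while (v - w)/2 changes sign, so v maps onto w.
Answer: 578/1035*e1 - 289/345*e2 + 578/1035*e3 + 578/115*e4 + 578/1035*e5


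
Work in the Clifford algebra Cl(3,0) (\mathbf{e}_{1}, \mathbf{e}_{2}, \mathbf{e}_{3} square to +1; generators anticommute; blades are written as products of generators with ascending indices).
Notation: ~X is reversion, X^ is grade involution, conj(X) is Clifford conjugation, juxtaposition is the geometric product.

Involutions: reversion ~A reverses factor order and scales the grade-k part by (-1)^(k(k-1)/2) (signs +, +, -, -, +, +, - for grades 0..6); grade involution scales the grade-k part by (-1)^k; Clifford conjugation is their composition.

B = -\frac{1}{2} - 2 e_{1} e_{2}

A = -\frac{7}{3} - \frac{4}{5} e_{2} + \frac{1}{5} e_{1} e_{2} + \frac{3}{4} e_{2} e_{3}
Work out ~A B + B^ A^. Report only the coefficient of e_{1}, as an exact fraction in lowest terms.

first term: \frac{23}{30} - \frac{8}{5} e_{1} + \frac{2}{5} e_{2} + \frac{143}{30} e_{1} e_{2} - \frac{3}{2} e_{1} e_{3} + \frac{3}{8} e_{2} e_{3}
second term: \frac{47}{30} - \frac{8}{5} e_{1} - \frac{2}{5} e_{2} + \frac{137}{30} e_{1} e_{2} - \frac{3}{2} e_{1} e_{3} - \frac{3}{8} e_{2} e_{3}
Answer: -\frac{16}{5}


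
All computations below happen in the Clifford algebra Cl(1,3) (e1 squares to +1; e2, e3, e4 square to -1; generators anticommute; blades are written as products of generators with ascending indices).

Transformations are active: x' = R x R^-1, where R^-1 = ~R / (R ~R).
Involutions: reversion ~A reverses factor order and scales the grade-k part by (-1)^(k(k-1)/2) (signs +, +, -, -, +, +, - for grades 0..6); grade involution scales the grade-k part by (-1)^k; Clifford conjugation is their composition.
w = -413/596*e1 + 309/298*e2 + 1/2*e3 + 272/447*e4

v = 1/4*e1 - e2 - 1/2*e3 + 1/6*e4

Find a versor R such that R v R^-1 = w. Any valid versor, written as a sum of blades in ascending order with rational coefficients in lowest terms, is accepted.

Why this works: both vectors square to -175/144, so q(v) = q(w) and R = v + w = -66/149*e1 + 11/298*e2 + 231/298*e4 carries v to w — its own direction survives, the complement (v - w)/2 flips.
Answer: -66/149*e1 + 11/298*e2 + 231/298*e4


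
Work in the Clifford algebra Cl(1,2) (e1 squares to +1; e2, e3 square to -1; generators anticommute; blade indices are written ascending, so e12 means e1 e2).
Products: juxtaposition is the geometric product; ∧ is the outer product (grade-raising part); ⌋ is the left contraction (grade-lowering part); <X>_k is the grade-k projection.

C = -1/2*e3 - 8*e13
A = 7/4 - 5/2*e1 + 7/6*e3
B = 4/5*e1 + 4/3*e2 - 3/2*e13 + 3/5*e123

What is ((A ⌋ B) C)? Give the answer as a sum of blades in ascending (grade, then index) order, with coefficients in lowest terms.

step 1: -2 - 7/20*e1 + 7/3*e2 + 15/4*e3 - 7/10*e12 - 21/8*e13 - 3/2*e23 + 21/20*e123
step 2: 183/8 - 501/16*e1 + 153/20*e2 + 19/5*e3 - 459/40*e12 + 647/40*e13 - 203/30*e23 + 1141/60*e123
Answer: 183/8 - 501/16*e1 + 153/20*e2 + 19/5*e3 - 459/40*e12 + 647/40*e13 - 203/30*e23 + 1141/60*e123


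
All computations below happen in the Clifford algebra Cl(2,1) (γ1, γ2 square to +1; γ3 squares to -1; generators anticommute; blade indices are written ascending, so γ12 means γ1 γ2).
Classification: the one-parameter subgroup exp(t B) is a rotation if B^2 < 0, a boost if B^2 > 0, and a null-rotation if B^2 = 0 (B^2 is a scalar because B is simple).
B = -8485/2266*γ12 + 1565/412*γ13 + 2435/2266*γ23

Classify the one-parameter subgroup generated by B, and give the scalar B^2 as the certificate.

B^2 term by term: the squares give (-8485/2266)^2*(γ12)^2 + (1565/412)^2*(γ13)^2 + (2435/2266)^2*(γ23)^2 = 71995225/5134756*(-1) + 2449225/169744*(+1) + 5929225/5134756*(+1) = 25/16 (each basis 2-blade squares to minus the product of its generators' squares); cross terms between blades sharing an index anticommute and cancel. So B^2 = 25/16.
Answer: boost, certificate B^2 = 25/16. Certificate logic: 25/16 is a conjugation-invariant scalar, so its sign fixes rotation versus boost versus null-rotation outright.


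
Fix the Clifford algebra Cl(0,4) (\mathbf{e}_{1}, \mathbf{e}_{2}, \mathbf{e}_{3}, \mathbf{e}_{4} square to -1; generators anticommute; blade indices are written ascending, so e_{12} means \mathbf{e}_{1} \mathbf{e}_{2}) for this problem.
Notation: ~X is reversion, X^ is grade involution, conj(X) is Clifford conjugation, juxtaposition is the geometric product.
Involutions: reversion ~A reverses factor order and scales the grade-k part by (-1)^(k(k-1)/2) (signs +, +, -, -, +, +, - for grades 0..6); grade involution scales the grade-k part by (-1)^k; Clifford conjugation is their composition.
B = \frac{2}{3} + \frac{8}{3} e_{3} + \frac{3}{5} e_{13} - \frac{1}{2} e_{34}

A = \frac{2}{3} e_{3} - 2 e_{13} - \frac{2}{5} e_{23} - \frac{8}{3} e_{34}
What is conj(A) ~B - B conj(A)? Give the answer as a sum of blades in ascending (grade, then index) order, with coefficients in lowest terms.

first term: \frac{74}{45} - \frac{74}{15} e_{1} - \frac{16}{15} e_{2} - \frac{4}{9} e_{3} + \frac{67}{9} e_{4} + \frac{6}{25} e_{12} + \frac{4}{3} e_{13} - \frac{13}{5} e_{14} + \frac{4}{15} e_{23} - \frac{1}{5} e_{24} + \frac{16}{9} e_{34}
second term: \frac{86}{45} + \frac{86}{15} e_{1} + \frac{16}{15} e_{2} - \frac{4}{9} e_{3} - \frac{61}{9} e_{4} + \frac{6}{25} e_{12} + \frac{4}{3} e_{13} - \frac{13}{5} e_{14} + \frac{4}{15} e_{23} - \frac{1}{5} e_{24} + \frac{16}{9} e_{34}
Answer: -\frac{4}{15} - \frac{32}{3} e_{1} - \frac{32}{15} e_{2} + \frac{128}{9} e_{4}


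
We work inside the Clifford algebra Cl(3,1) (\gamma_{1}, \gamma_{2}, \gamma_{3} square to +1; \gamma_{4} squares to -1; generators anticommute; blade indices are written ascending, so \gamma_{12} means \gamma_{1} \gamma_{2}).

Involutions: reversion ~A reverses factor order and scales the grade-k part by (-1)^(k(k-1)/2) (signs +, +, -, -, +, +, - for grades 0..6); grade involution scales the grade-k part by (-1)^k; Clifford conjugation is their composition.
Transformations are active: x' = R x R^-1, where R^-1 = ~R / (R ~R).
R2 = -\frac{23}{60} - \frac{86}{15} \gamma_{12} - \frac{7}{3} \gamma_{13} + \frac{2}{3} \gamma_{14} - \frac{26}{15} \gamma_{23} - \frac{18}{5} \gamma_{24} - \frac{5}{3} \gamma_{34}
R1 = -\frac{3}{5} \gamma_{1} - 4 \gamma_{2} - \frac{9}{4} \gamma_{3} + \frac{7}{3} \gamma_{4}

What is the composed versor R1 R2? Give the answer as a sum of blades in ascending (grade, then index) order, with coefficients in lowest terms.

Distribute over the terms of R1 (each basis-blade product reordered to ascending indices, repeated generators contracted through their squares):
(-\frac{3}{5} \gamma_{1}) R2 = \frac{23}{100} \gamma_{1} + \frac{86}{25} \gamma_{2} + \frac{7}{5} \gamma_{3} - \frac{2}{5} \gamma_{4} + \frac{26}{25} \gamma_{123} + \frac{54}{25} \gamma_{124} + \gamma_{134}
(-4 \gamma_{2}) R2 = -\frac{344}{15} \gamma_{1} + \frac{23}{15} \gamma_{2} + \frac{104}{15} \gamma_{3} + \frac{72}{5} \gamma_{4} - \frac{28}{3} \gamma_{123} + \frac{8}{3} \gamma_{124} + \frac{20}{3} \gamma_{234}
(-\frac{9}{4} \gamma_{3}) R2 = -\frac{21}{4} \gamma_{1} - \frac{39}{10} \gamma_{2} + \frac{69}{80} \gamma_{3} + \frac{15}{4} \gamma_{4} + \frac{129}{10} \gamma_{123} + \frac{3}{2} \gamma_{134} - \frac{81}{10} \gamma_{234}
(\frac{7}{3} \gamma_{4}) R2 = \frac{14}{9} \gamma_{1} - \frac{42}{5} \gamma_{2} - \frac{35}{9} \gamma_{3} - \frac{161}{180} \gamma_{4} - \frac{602}{45} \gamma_{124} - \frac{49}{9} \gamma_{134} - \frac{182}{45} \gamma_{234}
Summing the partial products and collecting blades:
Answer: -\frac{11879}{450} \gamma_{1} - \frac{1099}{150} \gamma_{2} + \frac{3821}{720} \gamma_{3} + \frac{1517}{90} \gamma_{4} + \frac{691}{150} \gamma_{123} - \frac{1924}{225} \gamma_{124} - \frac{53}{18} \gamma_{134} - \frac{493}{90} \gamma_{234}


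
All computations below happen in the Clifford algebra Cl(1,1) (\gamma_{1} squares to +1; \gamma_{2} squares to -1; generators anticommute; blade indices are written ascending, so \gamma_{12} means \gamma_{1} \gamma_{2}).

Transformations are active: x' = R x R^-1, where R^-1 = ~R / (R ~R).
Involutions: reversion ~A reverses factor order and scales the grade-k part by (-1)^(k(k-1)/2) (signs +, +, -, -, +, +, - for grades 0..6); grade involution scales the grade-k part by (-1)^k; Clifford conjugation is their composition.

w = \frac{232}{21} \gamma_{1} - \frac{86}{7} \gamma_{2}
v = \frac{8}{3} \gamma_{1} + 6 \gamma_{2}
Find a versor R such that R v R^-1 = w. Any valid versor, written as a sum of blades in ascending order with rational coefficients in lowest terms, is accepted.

Reasoning: v^2 = w^2 = -\frac{260}{9} since conjugation preserves the quadratic form; R = v + w = \frac{96}{7} \gamma_{1} - \frac{44}{7} \gamma_{2} is then valid when invertible, keeping its own part and reversing (v - w)/2.
Answer: \frac{96}{7} \gamma_{1} - \frac{44}{7} \gamma_{2}


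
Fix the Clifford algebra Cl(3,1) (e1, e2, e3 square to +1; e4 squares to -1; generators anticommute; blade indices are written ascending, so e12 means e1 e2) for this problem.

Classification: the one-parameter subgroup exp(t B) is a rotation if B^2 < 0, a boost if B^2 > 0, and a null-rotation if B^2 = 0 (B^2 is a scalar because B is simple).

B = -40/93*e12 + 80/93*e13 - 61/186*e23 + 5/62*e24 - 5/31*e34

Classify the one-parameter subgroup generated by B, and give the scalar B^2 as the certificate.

B^2 term by term: the squares give (-40/93)^2*(e12)^2 + (80/93)^2*(e13)^2 + (-61/186)^2*(e23)^2 + (5/62)^2*(e24)^2 + (-5/31)^2*(e34)^2 = 1600/8649*(-1) + 6400/8649*(-1) + 3721/34596*(-1) + 25/3844*(+1) + 25/961*(+1) = -1 (each basis 2-blade squares to minus the product of its generators' squares); cross terms between blades sharing an index anticommute and cancel; the commuting (index-disjoint) pairs give grade-4 terms 2*c*c'*(blade product), which cancel blade by blade — e1234: 400/2883 - 400/2883 = 0 — confirming B is simple. So B^2 = -1.
Answer: rotation, certificate B^2 = -1. Because -1 is invariant under every versor sandwich, the classification follows from its sign alone.


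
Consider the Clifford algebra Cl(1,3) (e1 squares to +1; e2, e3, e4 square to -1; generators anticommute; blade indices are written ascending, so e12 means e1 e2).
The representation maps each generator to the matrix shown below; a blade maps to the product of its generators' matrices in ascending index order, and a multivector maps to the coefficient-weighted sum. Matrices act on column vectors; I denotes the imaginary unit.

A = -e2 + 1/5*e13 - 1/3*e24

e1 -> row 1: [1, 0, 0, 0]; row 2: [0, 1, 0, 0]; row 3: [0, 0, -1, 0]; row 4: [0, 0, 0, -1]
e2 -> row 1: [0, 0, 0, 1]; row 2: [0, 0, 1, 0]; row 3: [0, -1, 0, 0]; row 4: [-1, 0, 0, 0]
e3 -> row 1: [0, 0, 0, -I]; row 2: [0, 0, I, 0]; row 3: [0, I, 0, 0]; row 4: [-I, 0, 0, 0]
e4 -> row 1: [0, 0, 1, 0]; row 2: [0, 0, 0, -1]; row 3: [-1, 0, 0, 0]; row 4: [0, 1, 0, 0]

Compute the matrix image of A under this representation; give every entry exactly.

Bivector images (products of the table entries): rho(e13) = rho(e1)rho(e3) = row 1: [0, 0, 0, -I]; row 2: [0, 0, I, 0]; row 3: [0, -I, 0, 0]; row 4: [I, 0, 0, 0]; rho(e24) = rho(e2)rho(e4) = row 1: [0, 1, 0, 0]; row 2: [-1, 0, 0, 0]; row 3: [0, 0, 0, 1]; row 4: [0, 0, -1, 0].
M = (-1)*rho(e2) + (1/5)*rho(e13) + (-1/3)*rho(e24), summed entrywise:
Answer: row 1: [0, -1/3, 0, -1 - I/5]; row 2: [1/3, 0, -1 + I/5, 0]; row 3: [0, 1 - I/5, 0, -1/3]; row 4: [1 + I/5, 0, 1/3, 0]


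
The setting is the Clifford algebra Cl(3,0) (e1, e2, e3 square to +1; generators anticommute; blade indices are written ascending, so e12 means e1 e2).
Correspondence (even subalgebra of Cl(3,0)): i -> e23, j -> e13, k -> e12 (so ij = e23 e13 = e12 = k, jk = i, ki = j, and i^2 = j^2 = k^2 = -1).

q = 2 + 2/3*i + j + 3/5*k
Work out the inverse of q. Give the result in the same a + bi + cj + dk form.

In blades: q = 2 + 3/5*e12 + e13 + 2/3*e23.
With qbar = 2 - 3/5*e12 - e13 - 2/3*e23 (scalar fixed, mapped units negated), q qbar = 1306/225 (the sum of squared coefficients), so q^-1 = qbar / (1306/225) = 225/653 - 135/1306*e12 - 225/1306*e13 - 75/653*e23; translating back:
Answer: 225/653 - 75/653*i - 225/1306*j - 135/1306*k


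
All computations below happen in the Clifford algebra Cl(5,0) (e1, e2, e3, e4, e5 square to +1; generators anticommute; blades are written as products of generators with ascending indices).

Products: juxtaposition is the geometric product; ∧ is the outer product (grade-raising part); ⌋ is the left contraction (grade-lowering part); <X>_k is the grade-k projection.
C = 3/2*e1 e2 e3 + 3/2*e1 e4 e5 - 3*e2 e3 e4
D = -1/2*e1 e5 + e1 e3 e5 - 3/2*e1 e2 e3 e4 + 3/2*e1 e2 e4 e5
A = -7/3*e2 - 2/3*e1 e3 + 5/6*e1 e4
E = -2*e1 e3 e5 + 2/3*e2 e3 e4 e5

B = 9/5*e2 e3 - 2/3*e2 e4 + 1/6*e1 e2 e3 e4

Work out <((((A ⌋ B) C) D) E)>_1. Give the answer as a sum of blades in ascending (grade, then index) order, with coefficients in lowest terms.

step 1: -21/5*e3 + 14/9*e4 - 5/36*e2 e3 - 1/9*e2 e4 + 7/18*e1 e3 e4
step 2: 5/24*e1 + 1/3*e3 - 5/12*e4 - 77/15*e1 e2 - 7/3*e1 e5 - 14/3*e2 e3 - 791/60*e2 e4 + 7/12*e3 e5 - 1/6*e1 e2 e5 - 1/6*e1 e3 e4 - 7/3*e1 e2 e3 e4 + 63/10*e1 e3 e4 e5 - 5/24*e1 e2 e3 e4 e5
step 3: 7/3 - 7/12*e1 - 1/6*e2 - 127/48*e3 - 131/20*e4 + 5/24*e5 + 1169/60*e1 e3 - 7*e1 e4 + 2333/120*e1 e5 - 557/60*e2 e3 + 79/24*e2 e4 + 413/60*e2 e5 - 91/20*e3 e4 + 89/24*e3 e5 + 118/15*e4 e5 - 5/8*e1 e2 e3 - 1/2*e1 e2 e4 - 127/24*e1 e2 e5 + 1/6*e1 e3 e5 - 5/24*e1 e4 e5 - 5/24*e2 e3 e4 + 293/60*e2 e3 e5 - 97/48*e2 e4 e5 - 1/6*e3 e4 e5 - 7/8*e1 e2 e3 e4 + 7/3*e1 e2 e3 e5 + 343/60*e1 e2 e4 e5 + 79/12*e1 e3 e4 e5 + 7/3*e2 e3 e4 e5 + 821/60*e1 e2 e3 e4 e5
step 4: 17/9 + 2977/180*e1 - 43/9*e2 - 13513/360*e3 + 739/45*e4 + 7039/180*e5 - 242/45*e1 e2 - 761/180*e1 e3 + 11/9*e1 e4 - 113/24*e1 e5 - 2849/180*e2 e3 - 4481/180*e2 e4 + 257/60*e2 e5 - 751/180*e3 e4 + 121/36*e3 e5 + 557/90*e4 e5 + 2503/180*e1 e2 e3 - 41/9*e1 e2 e4 + 557/30*e1 e2 e5 - 2197/180*e1 e3 e4 - 5*e1 e3 e5 - 521/60*e1 e4 e5 + 2033/180*e2 e3 e4 - 131/30*e2 e3 e5 + 253/72*e2 e4 e5 + 125/9*e3 e4 e5 - 6121/360*e1 e2 e3 e4 - 5*e1 e2 e3 e5 - 2263/180*e1 e2 e4 e5 + 131/10*e1 e3 e4 e5 + 5/9*e2 e3 e4 e5 + 223/36*e1 e2 e3 e4 e5
step 5: 2977/180*e1 - 43/9*e2 - 13513/360*e3 + 739/45*e4 + 7039/180*e5
Answer: 2977/180*e1 - 43/9*e2 - 13513/360*e3 + 739/45*e4 + 7039/180*e5


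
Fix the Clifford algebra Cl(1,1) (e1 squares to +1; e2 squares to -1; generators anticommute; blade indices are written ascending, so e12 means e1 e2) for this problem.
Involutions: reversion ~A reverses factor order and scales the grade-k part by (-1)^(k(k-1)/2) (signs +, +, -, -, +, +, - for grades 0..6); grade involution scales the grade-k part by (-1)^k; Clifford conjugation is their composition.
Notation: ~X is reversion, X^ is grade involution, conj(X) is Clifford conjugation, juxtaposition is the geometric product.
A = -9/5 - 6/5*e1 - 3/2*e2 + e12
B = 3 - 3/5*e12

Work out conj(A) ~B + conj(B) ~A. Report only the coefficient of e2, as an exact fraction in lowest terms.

first term: -6 + 9/2*e1 + 261/50*e2 - 102/25*e12
second term: -6 - 27/10*e1 - 189/50*e2 - 102/25*e12
Answer: 36/25


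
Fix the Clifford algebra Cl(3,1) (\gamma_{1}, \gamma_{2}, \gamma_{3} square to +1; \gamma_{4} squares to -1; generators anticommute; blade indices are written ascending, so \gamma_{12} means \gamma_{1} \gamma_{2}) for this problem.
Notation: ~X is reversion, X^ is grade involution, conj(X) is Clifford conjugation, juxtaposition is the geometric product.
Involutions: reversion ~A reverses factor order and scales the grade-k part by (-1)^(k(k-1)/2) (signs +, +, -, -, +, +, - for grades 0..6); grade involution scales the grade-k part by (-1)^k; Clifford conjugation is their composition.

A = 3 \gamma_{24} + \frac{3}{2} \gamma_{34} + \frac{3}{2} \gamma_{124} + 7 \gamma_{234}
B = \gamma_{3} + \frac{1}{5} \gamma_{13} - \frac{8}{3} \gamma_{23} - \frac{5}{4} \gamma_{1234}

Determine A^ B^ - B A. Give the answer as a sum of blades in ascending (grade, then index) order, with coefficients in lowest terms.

first term: -\frac{35}{4} \gamma_{1} - \frac{15}{8} \gamma_{3} - \frac{103}{6} \gamma_{4} - \frac{15}{8} \gamma_{12} + \frac{15}{4} \gamma_{13} - \frac{3}{10} \gamma_{14} - 3 \gamma_{24} - 8 \gamma_{34} - \frac{7}{5} \gamma_{124} + 4 \gamma_{134} + \frac{33}{10} \gamma_{234} - \frac{21}{10} \gamma_{1234}
second term: -\frac{35}{4} \gamma_{1} - \frac{15}{8} \gamma_{3} + \frac{121}{6} \gamma_{4} - \frac{15}{8} \gamma_{12} + \frac{15}{4} \gamma_{13} + \frac{3}{10} \gamma_{14} - 11 \gamma_{24} + 8 \gamma_{34} - \frac{7}{5} \gamma_{124} + 4 \gamma_{134} - \frac{27}{10} \gamma_{234} + \frac{9}{10} \gamma_{1234}
Answer: -\frac{112}{3} \gamma_{4} - \frac{3}{5} \gamma_{14} + 8 \gamma_{24} - 16 \gamma_{34} + 6 \gamma_{234} - 3 \gamma_{1234}


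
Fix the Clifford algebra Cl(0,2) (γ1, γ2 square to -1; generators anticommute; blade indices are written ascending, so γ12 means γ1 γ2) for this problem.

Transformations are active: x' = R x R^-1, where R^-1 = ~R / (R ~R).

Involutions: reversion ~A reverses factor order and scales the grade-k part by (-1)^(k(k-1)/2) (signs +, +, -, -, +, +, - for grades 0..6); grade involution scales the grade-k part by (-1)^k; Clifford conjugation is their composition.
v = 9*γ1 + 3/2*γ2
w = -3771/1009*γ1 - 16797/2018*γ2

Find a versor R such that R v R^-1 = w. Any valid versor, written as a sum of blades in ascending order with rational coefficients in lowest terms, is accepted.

Here q(v) = q(w) = -333/4; the classical choice R = v + w = 5310/1009*γ1 - 6885/1009*γ2 then realises v -> w under the sandwich.
Answer: 5310/1009*γ1 - 6885/1009*γ2


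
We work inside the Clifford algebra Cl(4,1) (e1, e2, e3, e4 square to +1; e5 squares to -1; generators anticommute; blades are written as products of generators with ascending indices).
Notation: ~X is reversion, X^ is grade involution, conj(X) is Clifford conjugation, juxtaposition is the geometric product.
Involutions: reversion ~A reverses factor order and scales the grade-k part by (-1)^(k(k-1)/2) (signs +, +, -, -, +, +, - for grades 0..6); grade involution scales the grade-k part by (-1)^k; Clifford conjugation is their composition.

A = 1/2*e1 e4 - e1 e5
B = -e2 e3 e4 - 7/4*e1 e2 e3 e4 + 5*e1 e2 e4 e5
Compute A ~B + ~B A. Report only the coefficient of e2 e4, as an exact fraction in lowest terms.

first term: 7/8*e2 e3 - 5*e2 e4 + 5/2*e2 e5 + 1/2*e1 e2 e3 + 7/4*e2 e3 e4 e5 + e1 e2 e3 e4 e5
second term: 7/8*e2 e3 - 5*e2 e4 + 5/2*e2 e5 - 1/2*e1 e2 e3 - 7/4*e2 e3 e4 e5 + e1 e2 e3 e4 e5
Answer: -10


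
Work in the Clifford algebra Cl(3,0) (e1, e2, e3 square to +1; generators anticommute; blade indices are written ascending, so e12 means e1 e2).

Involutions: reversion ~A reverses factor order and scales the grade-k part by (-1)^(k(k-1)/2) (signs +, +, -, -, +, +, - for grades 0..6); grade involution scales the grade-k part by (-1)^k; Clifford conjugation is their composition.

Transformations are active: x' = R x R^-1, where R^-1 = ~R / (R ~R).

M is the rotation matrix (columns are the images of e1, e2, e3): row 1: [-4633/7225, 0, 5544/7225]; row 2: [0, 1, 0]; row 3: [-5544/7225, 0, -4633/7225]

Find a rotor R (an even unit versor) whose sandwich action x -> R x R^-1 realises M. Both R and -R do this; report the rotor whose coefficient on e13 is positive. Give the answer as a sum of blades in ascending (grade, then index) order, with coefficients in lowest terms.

Method: write R = a + b12*e12 + b13*e13 + b23*e23 with a^2 + b12^2 + b13^2 + b23^2 = 1 (so R^-1 = ~R). Expanding the columns R e_j ~R gives tr M = 4a^2 - 1 and, from the antisymmetric part, M21 - M12 = -4a*b12, M13 - M31 = 4a*b13, M32 - M23 = -4a*b23.
Here tr M = -2041/7225, so a^2 = (1 + tr M)/4 = 1296/7225 and a = ±36/85. Taking a = 36/85: M21 - M12 = 0, M13 - M31 = 11088/7225, M32 - M23 = 0, giving b12 = 0, b13 = 77/85, b23 = 0, i.e. R = 36/85 + 77/85*e13.
Its e13 coefficient is already positive.
Answer: 36/85 + 77/85*e13. Note: both R and -R realise this M (trace -2041/7225); the covering map identifies them, and the e13-coefficient sign is the tie-breaker.


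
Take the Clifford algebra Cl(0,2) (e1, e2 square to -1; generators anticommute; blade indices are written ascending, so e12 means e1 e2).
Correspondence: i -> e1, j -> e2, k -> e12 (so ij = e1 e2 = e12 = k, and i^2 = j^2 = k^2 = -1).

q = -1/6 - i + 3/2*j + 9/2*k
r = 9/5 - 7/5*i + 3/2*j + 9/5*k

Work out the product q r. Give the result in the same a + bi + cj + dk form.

In blades: q = -1/6 - e1 + 3/2*e2 + 9/2*e12, r = 9/5 - 7/5*e1 + 3/2*e2 + 9/5*e12.
Distribute q over r term by term (generator squares from the signature, products reordered to ascending indices): (-1/6)*r = -3/10 + 7/30*e1 - 1/4*e2 - 3/10*e12; (-e1)*r = -7/5 - 9/5*e1 + 9/5*e2 - 3/2*e12; (3/2*e2)*r = -9/4 + 27/10*e1 + 27/10*e2 + 21/10*e12; (9/2*e12)*r = -81/10 - 27/4*e1 - 63/10*e2 + 81/10*e12.
Sum: -241/20 - 337/60*e1 - 41/20*e2 + 42/5*e12; translating back through the correspondence:
Answer: -241/20 - 337/60*i - 41/20*j + 42/5*k


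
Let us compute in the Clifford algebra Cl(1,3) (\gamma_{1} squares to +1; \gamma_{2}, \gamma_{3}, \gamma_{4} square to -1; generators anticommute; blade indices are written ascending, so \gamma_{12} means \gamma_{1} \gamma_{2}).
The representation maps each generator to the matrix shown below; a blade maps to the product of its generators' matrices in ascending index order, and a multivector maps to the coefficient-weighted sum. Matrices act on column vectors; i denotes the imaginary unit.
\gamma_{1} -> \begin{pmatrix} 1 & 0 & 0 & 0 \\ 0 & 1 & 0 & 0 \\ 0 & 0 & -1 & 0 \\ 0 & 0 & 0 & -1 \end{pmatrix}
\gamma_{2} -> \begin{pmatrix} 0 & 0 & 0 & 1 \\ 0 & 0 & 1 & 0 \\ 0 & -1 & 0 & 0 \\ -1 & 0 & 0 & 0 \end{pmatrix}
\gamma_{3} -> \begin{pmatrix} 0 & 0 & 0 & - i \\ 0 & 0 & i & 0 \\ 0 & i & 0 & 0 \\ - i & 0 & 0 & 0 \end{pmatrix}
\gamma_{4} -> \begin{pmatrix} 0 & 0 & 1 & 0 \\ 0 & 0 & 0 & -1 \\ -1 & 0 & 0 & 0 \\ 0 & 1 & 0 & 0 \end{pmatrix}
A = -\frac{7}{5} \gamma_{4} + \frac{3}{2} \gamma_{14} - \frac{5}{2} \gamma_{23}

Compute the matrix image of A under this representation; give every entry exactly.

Bivector images (products of the table entries): rho(\gamma_{14}) = rho(\gamma_{1})rho(\gamma_{4}) = \begin{pmatrix} 0 & 0 & 1 & 0 \\ 0 & 0 & 0 & -1 \\ 1 & 0 & 0 & 0 \\ 0 & -1 & 0 & 0 \end{pmatrix}; rho(\gamma_{23}) = rho(\gamma_{2})rho(\gamma_{3}) = \begin{pmatrix} - i & 0 & 0 & 0 \\ 0 & i & 0 & 0 \\ 0 & 0 & - i & 0 \\ 0 & 0 & 0 & i \end{pmatrix}.
M = (-\frac{7}{5})*rho(\gamma_{4}) + (\frac{3}{2})*rho(\gamma_{14}) + (-\frac{5}{2})*rho(\gamma_{23}), summed entrywise:
Answer: \begin{pmatrix} \frac{5 i}{2} & 0 & \frac{1}{10} & 0 \\ 0 & - \frac{5 i}{2} & 0 & - \frac{1}{10} \\ \frac{29}{10} & 0 & \frac{5 i}{2} & 0 \\ 0 & - \frac{29}{10} & 0 & - \frac{5 i}{2} \end{pmatrix}
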